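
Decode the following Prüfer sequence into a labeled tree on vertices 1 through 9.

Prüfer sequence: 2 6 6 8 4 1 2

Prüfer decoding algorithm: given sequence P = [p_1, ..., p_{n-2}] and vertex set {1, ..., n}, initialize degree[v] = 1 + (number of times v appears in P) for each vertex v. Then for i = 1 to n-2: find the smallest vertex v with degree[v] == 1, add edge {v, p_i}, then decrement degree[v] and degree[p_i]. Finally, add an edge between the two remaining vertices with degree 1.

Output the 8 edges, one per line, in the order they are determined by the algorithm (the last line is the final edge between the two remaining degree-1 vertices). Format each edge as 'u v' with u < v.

Answer: 2 3
5 6
6 7
6 8
4 8
1 4
1 2
2 9

Derivation:
Initial degrees: {1:2, 2:3, 3:1, 4:2, 5:1, 6:3, 7:1, 8:2, 9:1}
Step 1: smallest deg-1 vertex = 3, p_1 = 2. Add edge {2,3}. Now deg[3]=0, deg[2]=2.
Step 2: smallest deg-1 vertex = 5, p_2 = 6. Add edge {5,6}. Now deg[5]=0, deg[6]=2.
Step 3: smallest deg-1 vertex = 7, p_3 = 6. Add edge {6,7}. Now deg[7]=0, deg[6]=1.
Step 4: smallest deg-1 vertex = 6, p_4 = 8. Add edge {6,8}. Now deg[6]=0, deg[8]=1.
Step 5: smallest deg-1 vertex = 8, p_5 = 4. Add edge {4,8}. Now deg[8]=0, deg[4]=1.
Step 6: smallest deg-1 vertex = 4, p_6 = 1. Add edge {1,4}. Now deg[4]=0, deg[1]=1.
Step 7: smallest deg-1 vertex = 1, p_7 = 2. Add edge {1,2}. Now deg[1]=0, deg[2]=1.
Final: two remaining deg-1 vertices are 2, 9. Add edge {2,9}.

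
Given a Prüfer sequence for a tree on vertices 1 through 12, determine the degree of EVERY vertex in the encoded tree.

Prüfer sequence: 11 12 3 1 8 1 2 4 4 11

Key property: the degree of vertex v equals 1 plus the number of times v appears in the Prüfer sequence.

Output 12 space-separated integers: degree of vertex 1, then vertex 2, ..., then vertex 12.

Answer: 3 2 2 3 1 1 1 2 1 1 3 2

Derivation:
p_1 = 11: count[11] becomes 1
p_2 = 12: count[12] becomes 1
p_3 = 3: count[3] becomes 1
p_4 = 1: count[1] becomes 1
p_5 = 8: count[8] becomes 1
p_6 = 1: count[1] becomes 2
p_7 = 2: count[2] becomes 1
p_8 = 4: count[4] becomes 1
p_9 = 4: count[4] becomes 2
p_10 = 11: count[11] becomes 2
Degrees (1 + count): deg[1]=1+2=3, deg[2]=1+1=2, deg[3]=1+1=2, deg[4]=1+2=3, deg[5]=1+0=1, deg[6]=1+0=1, deg[7]=1+0=1, deg[8]=1+1=2, deg[9]=1+0=1, deg[10]=1+0=1, deg[11]=1+2=3, deg[12]=1+1=2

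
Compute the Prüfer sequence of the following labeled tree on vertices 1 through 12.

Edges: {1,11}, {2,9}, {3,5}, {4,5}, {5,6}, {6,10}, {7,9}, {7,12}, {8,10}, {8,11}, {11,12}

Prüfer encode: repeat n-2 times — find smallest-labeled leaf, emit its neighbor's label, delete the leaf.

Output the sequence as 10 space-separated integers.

Answer: 11 9 5 5 6 10 7 12 8 11

Derivation:
Step 1: leaves = {1,2,3,4}. Remove smallest leaf 1, emit neighbor 11.
Step 2: leaves = {2,3,4}. Remove smallest leaf 2, emit neighbor 9.
Step 3: leaves = {3,4,9}. Remove smallest leaf 3, emit neighbor 5.
Step 4: leaves = {4,9}. Remove smallest leaf 4, emit neighbor 5.
Step 5: leaves = {5,9}. Remove smallest leaf 5, emit neighbor 6.
Step 6: leaves = {6,9}. Remove smallest leaf 6, emit neighbor 10.
Step 7: leaves = {9,10}. Remove smallest leaf 9, emit neighbor 7.
Step 8: leaves = {7,10}. Remove smallest leaf 7, emit neighbor 12.
Step 9: leaves = {10,12}. Remove smallest leaf 10, emit neighbor 8.
Step 10: leaves = {8,12}. Remove smallest leaf 8, emit neighbor 11.
Done: 2 vertices remain (11, 12). Sequence = [11 9 5 5 6 10 7 12 8 11]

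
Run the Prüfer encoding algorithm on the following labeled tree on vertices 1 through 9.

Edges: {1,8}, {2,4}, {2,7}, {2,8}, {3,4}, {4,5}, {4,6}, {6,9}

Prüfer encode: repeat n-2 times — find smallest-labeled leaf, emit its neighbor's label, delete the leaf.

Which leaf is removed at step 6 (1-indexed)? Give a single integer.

Answer: 2

Derivation:
Step 1: current leaves = {1,3,5,7,9}. Remove leaf 1 (neighbor: 8).
Step 2: current leaves = {3,5,7,8,9}. Remove leaf 3 (neighbor: 4).
Step 3: current leaves = {5,7,8,9}. Remove leaf 5 (neighbor: 4).
Step 4: current leaves = {7,8,9}. Remove leaf 7 (neighbor: 2).
Step 5: current leaves = {8,9}. Remove leaf 8 (neighbor: 2).
Step 6: current leaves = {2,9}. Remove leaf 2 (neighbor: 4).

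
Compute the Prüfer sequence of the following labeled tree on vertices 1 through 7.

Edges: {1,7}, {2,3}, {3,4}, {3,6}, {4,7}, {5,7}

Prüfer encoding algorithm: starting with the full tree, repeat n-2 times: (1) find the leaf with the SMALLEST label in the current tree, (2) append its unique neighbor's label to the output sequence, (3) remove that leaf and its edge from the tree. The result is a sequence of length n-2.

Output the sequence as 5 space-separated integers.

Answer: 7 3 7 3 4

Derivation:
Step 1: leaves = {1,2,5,6}. Remove smallest leaf 1, emit neighbor 7.
Step 2: leaves = {2,5,6}. Remove smallest leaf 2, emit neighbor 3.
Step 3: leaves = {5,6}. Remove smallest leaf 5, emit neighbor 7.
Step 4: leaves = {6,7}. Remove smallest leaf 6, emit neighbor 3.
Step 5: leaves = {3,7}. Remove smallest leaf 3, emit neighbor 4.
Done: 2 vertices remain (4, 7). Sequence = [7 3 7 3 4]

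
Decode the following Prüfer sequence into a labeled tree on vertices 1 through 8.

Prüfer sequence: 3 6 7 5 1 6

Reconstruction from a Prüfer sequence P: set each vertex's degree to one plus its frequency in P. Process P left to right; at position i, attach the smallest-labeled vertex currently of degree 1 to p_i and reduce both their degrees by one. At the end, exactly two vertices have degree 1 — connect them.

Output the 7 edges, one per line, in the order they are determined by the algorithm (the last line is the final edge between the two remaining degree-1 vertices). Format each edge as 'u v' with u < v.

Answer: 2 3
3 6
4 7
5 7
1 5
1 6
6 8

Derivation:
Initial degrees: {1:2, 2:1, 3:2, 4:1, 5:2, 6:3, 7:2, 8:1}
Step 1: smallest deg-1 vertex = 2, p_1 = 3. Add edge {2,3}. Now deg[2]=0, deg[3]=1.
Step 2: smallest deg-1 vertex = 3, p_2 = 6. Add edge {3,6}. Now deg[3]=0, deg[6]=2.
Step 3: smallest deg-1 vertex = 4, p_3 = 7. Add edge {4,7}. Now deg[4]=0, deg[7]=1.
Step 4: smallest deg-1 vertex = 7, p_4 = 5. Add edge {5,7}. Now deg[7]=0, deg[5]=1.
Step 5: smallest deg-1 vertex = 5, p_5 = 1. Add edge {1,5}. Now deg[5]=0, deg[1]=1.
Step 6: smallest deg-1 vertex = 1, p_6 = 6. Add edge {1,6}. Now deg[1]=0, deg[6]=1.
Final: two remaining deg-1 vertices are 6, 8. Add edge {6,8}.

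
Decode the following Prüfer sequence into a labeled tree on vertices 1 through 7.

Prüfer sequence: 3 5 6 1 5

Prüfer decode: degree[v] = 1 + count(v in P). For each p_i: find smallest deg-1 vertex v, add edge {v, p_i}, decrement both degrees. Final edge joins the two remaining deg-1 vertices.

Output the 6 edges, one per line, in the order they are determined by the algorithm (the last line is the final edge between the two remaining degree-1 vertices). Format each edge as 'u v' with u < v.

Answer: 2 3
3 5
4 6
1 6
1 5
5 7

Derivation:
Initial degrees: {1:2, 2:1, 3:2, 4:1, 5:3, 6:2, 7:1}
Step 1: smallest deg-1 vertex = 2, p_1 = 3. Add edge {2,3}. Now deg[2]=0, deg[3]=1.
Step 2: smallest deg-1 vertex = 3, p_2 = 5. Add edge {3,5}. Now deg[3]=0, deg[5]=2.
Step 3: smallest deg-1 vertex = 4, p_3 = 6. Add edge {4,6}. Now deg[4]=0, deg[6]=1.
Step 4: smallest deg-1 vertex = 6, p_4 = 1. Add edge {1,6}. Now deg[6]=0, deg[1]=1.
Step 5: smallest deg-1 vertex = 1, p_5 = 5. Add edge {1,5}. Now deg[1]=0, deg[5]=1.
Final: two remaining deg-1 vertices are 5, 7. Add edge {5,7}.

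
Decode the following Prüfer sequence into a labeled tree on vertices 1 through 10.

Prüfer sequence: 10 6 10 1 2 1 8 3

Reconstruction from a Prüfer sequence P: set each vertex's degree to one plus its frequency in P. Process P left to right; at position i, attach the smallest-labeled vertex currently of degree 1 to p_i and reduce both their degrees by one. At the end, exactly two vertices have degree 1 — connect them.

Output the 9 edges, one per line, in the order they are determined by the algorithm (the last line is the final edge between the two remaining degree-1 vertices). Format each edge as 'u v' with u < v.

Answer: 4 10
5 6
6 10
1 7
2 9
1 2
1 8
3 8
3 10

Derivation:
Initial degrees: {1:3, 2:2, 3:2, 4:1, 5:1, 6:2, 7:1, 8:2, 9:1, 10:3}
Step 1: smallest deg-1 vertex = 4, p_1 = 10. Add edge {4,10}. Now deg[4]=0, deg[10]=2.
Step 2: smallest deg-1 vertex = 5, p_2 = 6. Add edge {5,6}. Now deg[5]=0, deg[6]=1.
Step 3: smallest deg-1 vertex = 6, p_3 = 10. Add edge {6,10}. Now deg[6]=0, deg[10]=1.
Step 4: smallest deg-1 vertex = 7, p_4 = 1. Add edge {1,7}. Now deg[7]=0, deg[1]=2.
Step 5: smallest deg-1 vertex = 9, p_5 = 2. Add edge {2,9}. Now deg[9]=0, deg[2]=1.
Step 6: smallest deg-1 vertex = 2, p_6 = 1. Add edge {1,2}. Now deg[2]=0, deg[1]=1.
Step 7: smallest deg-1 vertex = 1, p_7 = 8. Add edge {1,8}. Now deg[1]=0, deg[8]=1.
Step 8: smallest deg-1 vertex = 8, p_8 = 3. Add edge {3,8}. Now deg[8]=0, deg[3]=1.
Final: two remaining deg-1 vertices are 3, 10. Add edge {3,10}.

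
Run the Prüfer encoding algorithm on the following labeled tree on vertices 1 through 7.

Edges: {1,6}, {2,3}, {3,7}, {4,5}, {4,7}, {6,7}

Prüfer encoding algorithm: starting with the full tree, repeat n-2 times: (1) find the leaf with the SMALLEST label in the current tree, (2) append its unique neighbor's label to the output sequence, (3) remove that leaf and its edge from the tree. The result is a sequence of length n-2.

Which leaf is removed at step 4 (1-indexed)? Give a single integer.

Step 1: current leaves = {1,2,5}. Remove leaf 1 (neighbor: 6).
Step 2: current leaves = {2,5,6}. Remove leaf 2 (neighbor: 3).
Step 3: current leaves = {3,5,6}. Remove leaf 3 (neighbor: 7).
Step 4: current leaves = {5,6}. Remove leaf 5 (neighbor: 4).

Answer: 5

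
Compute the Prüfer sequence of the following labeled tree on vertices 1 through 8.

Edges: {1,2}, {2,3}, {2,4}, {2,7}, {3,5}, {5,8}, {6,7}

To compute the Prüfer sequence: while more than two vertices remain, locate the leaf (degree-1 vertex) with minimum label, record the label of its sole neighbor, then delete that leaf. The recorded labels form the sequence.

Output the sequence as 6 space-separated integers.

Step 1: leaves = {1,4,6,8}. Remove smallest leaf 1, emit neighbor 2.
Step 2: leaves = {4,6,8}. Remove smallest leaf 4, emit neighbor 2.
Step 3: leaves = {6,8}. Remove smallest leaf 6, emit neighbor 7.
Step 4: leaves = {7,8}. Remove smallest leaf 7, emit neighbor 2.
Step 5: leaves = {2,8}. Remove smallest leaf 2, emit neighbor 3.
Step 6: leaves = {3,8}. Remove smallest leaf 3, emit neighbor 5.
Done: 2 vertices remain (5, 8). Sequence = [2 2 7 2 3 5]

Answer: 2 2 7 2 3 5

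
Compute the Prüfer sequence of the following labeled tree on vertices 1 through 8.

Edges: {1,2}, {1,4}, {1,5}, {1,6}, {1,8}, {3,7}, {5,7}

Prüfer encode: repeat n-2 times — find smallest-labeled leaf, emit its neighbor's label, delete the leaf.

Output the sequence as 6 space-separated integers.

Answer: 1 7 1 1 5 1

Derivation:
Step 1: leaves = {2,3,4,6,8}. Remove smallest leaf 2, emit neighbor 1.
Step 2: leaves = {3,4,6,8}. Remove smallest leaf 3, emit neighbor 7.
Step 3: leaves = {4,6,7,8}. Remove smallest leaf 4, emit neighbor 1.
Step 4: leaves = {6,7,8}. Remove smallest leaf 6, emit neighbor 1.
Step 5: leaves = {7,8}. Remove smallest leaf 7, emit neighbor 5.
Step 6: leaves = {5,8}. Remove smallest leaf 5, emit neighbor 1.
Done: 2 vertices remain (1, 8). Sequence = [1 7 1 1 5 1]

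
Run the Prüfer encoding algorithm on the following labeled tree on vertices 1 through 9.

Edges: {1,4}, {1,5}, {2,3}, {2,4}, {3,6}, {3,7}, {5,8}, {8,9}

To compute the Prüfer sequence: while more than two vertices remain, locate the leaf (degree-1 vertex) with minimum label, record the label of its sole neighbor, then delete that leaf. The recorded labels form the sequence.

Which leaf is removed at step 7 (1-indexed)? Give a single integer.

Step 1: current leaves = {6,7,9}. Remove leaf 6 (neighbor: 3).
Step 2: current leaves = {7,9}. Remove leaf 7 (neighbor: 3).
Step 3: current leaves = {3,9}. Remove leaf 3 (neighbor: 2).
Step 4: current leaves = {2,9}. Remove leaf 2 (neighbor: 4).
Step 5: current leaves = {4,9}. Remove leaf 4 (neighbor: 1).
Step 6: current leaves = {1,9}. Remove leaf 1 (neighbor: 5).
Step 7: current leaves = {5,9}. Remove leaf 5 (neighbor: 8).

Answer: 5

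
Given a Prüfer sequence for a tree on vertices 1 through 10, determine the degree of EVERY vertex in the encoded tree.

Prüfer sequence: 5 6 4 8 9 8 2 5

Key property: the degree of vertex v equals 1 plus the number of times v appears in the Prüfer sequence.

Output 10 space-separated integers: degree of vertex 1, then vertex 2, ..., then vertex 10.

p_1 = 5: count[5] becomes 1
p_2 = 6: count[6] becomes 1
p_3 = 4: count[4] becomes 1
p_4 = 8: count[8] becomes 1
p_5 = 9: count[9] becomes 1
p_6 = 8: count[8] becomes 2
p_7 = 2: count[2] becomes 1
p_8 = 5: count[5] becomes 2
Degrees (1 + count): deg[1]=1+0=1, deg[2]=1+1=2, deg[3]=1+0=1, deg[4]=1+1=2, deg[5]=1+2=3, deg[6]=1+1=2, deg[7]=1+0=1, deg[8]=1+2=3, deg[9]=1+1=2, deg[10]=1+0=1

Answer: 1 2 1 2 3 2 1 3 2 1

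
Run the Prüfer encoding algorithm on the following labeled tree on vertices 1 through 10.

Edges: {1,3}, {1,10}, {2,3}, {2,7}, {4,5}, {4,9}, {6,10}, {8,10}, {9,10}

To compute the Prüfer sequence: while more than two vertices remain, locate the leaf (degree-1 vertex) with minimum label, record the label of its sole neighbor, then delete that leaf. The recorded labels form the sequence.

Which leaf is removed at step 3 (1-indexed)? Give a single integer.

Answer: 6

Derivation:
Step 1: current leaves = {5,6,7,8}. Remove leaf 5 (neighbor: 4).
Step 2: current leaves = {4,6,7,8}. Remove leaf 4 (neighbor: 9).
Step 3: current leaves = {6,7,8,9}. Remove leaf 6 (neighbor: 10).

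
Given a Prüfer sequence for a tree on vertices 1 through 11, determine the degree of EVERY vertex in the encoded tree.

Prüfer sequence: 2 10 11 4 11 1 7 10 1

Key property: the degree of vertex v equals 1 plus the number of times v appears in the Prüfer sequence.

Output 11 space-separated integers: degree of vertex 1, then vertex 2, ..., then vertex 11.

p_1 = 2: count[2] becomes 1
p_2 = 10: count[10] becomes 1
p_3 = 11: count[11] becomes 1
p_4 = 4: count[4] becomes 1
p_5 = 11: count[11] becomes 2
p_6 = 1: count[1] becomes 1
p_7 = 7: count[7] becomes 1
p_8 = 10: count[10] becomes 2
p_9 = 1: count[1] becomes 2
Degrees (1 + count): deg[1]=1+2=3, deg[2]=1+1=2, deg[3]=1+0=1, deg[4]=1+1=2, deg[5]=1+0=1, deg[6]=1+0=1, deg[7]=1+1=2, deg[8]=1+0=1, deg[9]=1+0=1, deg[10]=1+2=3, deg[11]=1+2=3

Answer: 3 2 1 2 1 1 2 1 1 3 3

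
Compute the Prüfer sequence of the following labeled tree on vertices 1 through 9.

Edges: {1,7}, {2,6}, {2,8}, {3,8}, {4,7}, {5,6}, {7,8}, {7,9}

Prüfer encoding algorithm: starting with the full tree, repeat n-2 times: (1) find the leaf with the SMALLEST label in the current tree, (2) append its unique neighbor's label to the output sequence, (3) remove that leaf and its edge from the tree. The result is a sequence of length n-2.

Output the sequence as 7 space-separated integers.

Step 1: leaves = {1,3,4,5,9}. Remove smallest leaf 1, emit neighbor 7.
Step 2: leaves = {3,4,5,9}. Remove smallest leaf 3, emit neighbor 8.
Step 3: leaves = {4,5,9}. Remove smallest leaf 4, emit neighbor 7.
Step 4: leaves = {5,9}. Remove smallest leaf 5, emit neighbor 6.
Step 5: leaves = {6,9}. Remove smallest leaf 6, emit neighbor 2.
Step 6: leaves = {2,9}. Remove smallest leaf 2, emit neighbor 8.
Step 7: leaves = {8,9}. Remove smallest leaf 8, emit neighbor 7.
Done: 2 vertices remain (7, 9). Sequence = [7 8 7 6 2 8 7]

Answer: 7 8 7 6 2 8 7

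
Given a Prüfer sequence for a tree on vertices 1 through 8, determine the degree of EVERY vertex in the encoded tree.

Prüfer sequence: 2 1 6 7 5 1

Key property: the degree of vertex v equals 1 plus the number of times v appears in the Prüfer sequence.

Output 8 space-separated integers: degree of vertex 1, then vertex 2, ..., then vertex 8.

p_1 = 2: count[2] becomes 1
p_2 = 1: count[1] becomes 1
p_3 = 6: count[6] becomes 1
p_4 = 7: count[7] becomes 1
p_5 = 5: count[5] becomes 1
p_6 = 1: count[1] becomes 2
Degrees (1 + count): deg[1]=1+2=3, deg[2]=1+1=2, deg[3]=1+0=1, deg[4]=1+0=1, deg[5]=1+1=2, deg[6]=1+1=2, deg[7]=1+1=2, deg[8]=1+0=1

Answer: 3 2 1 1 2 2 2 1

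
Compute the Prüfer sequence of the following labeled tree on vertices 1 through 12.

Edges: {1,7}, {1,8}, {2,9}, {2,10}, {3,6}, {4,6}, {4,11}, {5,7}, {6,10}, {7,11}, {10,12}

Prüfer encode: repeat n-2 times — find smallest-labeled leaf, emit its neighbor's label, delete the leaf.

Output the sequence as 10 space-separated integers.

Step 1: leaves = {3,5,8,9,12}. Remove smallest leaf 3, emit neighbor 6.
Step 2: leaves = {5,8,9,12}. Remove smallest leaf 5, emit neighbor 7.
Step 3: leaves = {8,9,12}. Remove smallest leaf 8, emit neighbor 1.
Step 4: leaves = {1,9,12}. Remove smallest leaf 1, emit neighbor 7.
Step 5: leaves = {7,9,12}. Remove smallest leaf 7, emit neighbor 11.
Step 6: leaves = {9,11,12}. Remove smallest leaf 9, emit neighbor 2.
Step 7: leaves = {2,11,12}. Remove smallest leaf 2, emit neighbor 10.
Step 8: leaves = {11,12}. Remove smallest leaf 11, emit neighbor 4.
Step 9: leaves = {4,12}. Remove smallest leaf 4, emit neighbor 6.
Step 10: leaves = {6,12}. Remove smallest leaf 6, emit neighbor 10.
Done: 2 vertices remain (10, 12). Sequence = [6 7 1 7 11 2 10 4 6 10]

Answer: 6 7 1 7 11 2 10 4 6 10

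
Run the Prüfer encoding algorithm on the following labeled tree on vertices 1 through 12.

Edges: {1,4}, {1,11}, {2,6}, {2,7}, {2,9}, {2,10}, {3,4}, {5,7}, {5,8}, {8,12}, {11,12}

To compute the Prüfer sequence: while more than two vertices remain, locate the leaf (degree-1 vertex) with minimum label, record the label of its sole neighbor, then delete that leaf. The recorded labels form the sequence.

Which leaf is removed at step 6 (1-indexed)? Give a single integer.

Step 1: current leaves = {3,6,9,10}. Remove leaf 3 (neighbor: 4).
Step 2: current leaves = {4,6,9,10}. Remove leaf 4 (neighbor: 1).
Step 3: current leaves = {1,6,9,10}. Remove leaf 1 (neighbor: 11).
Step 4: current leaves = {6,9,10,11}. Remove leaf 6 (neighbor: 2).
Step 5: current leaves = {9,10,11}. Remove leaf 9 (neighbor: 2).
Step 6: current leaves = {10,11}. Remove leaf 10 (neighbor: 2).

Answer: 10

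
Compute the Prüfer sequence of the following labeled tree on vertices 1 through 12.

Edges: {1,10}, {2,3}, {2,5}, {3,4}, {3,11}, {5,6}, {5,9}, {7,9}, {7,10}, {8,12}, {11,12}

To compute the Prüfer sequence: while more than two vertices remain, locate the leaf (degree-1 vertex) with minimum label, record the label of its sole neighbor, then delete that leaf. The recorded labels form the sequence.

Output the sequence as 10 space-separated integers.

Step 1: leaves = {1,4,6,8}. Remove smallest leaf 1, emit neighbor 10.
Step 2: leaves = {4,6,8,10}. Remove smallest leaf 4, emit neighbor 3.
Step 3: leaves = {6,8,10}. Remove smallest leaf 6, emit neighbor 5.
Step 4: leaves = {8,10}. Remove smallest leaf 8, emit neighbor 12.
Step 5: leaves = {10,12}. Remove smallest leaf 10, emit neighbor 7.
Step 6: leaves = {7,12}. Remove smallest leaf 7, emit neighbor 9.
Step 7: leaves = {9,12}. Remove smallest leaf 9, emit neighbor 5.
Step 8: leaves = {5,12}. Remove smallest leaf 5, emit neighbor 2.
Step 9: leaves = {2,12}. Remove smallest leaf 2, emit neighbor 3.
Step 10: leaves = {3,12}. Remove smallest leaf 3, emit neighbor 11.
Done: 2 vertices remain (11, 12). Sequence = [10 3 5 12 7 9 5 2 3 11]

Answer: 10 3 5 12 7 9 5 2 3 11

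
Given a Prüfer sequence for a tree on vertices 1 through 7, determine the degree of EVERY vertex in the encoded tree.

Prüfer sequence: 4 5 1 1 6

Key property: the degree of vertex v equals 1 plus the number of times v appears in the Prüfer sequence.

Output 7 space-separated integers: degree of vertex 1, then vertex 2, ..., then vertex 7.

Answer: 3 1 1 2 2 2 1

Derivation:
p_1 = 4: count[4] becomes 1
p_2 = 5: count[5] becomes 1
p_3 = 1: count[1] becomes 1
p_4 = 1: count[1] becomes 2
p_5 = 6: count[6] becomes 1
Degrees (1 + count): deg[1]=1+2=3, deg[2]=1+0=1, deg[3]=1+0=1, deg[4]=1+1=2, deg[5]=1+1=2, deg[6]=1+1=2, deg[7]=1+0=1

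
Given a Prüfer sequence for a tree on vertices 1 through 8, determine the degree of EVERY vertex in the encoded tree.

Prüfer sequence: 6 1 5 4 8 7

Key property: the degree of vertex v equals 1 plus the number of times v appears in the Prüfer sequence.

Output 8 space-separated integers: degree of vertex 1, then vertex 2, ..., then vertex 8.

p_1 = 6: count[6] becomes 1
p_2 = 1: count[1] becomes 1
p_3 = 5: count[5] becomes 1
p_4 = 4: count[4] becomes 1
p_5 = 8: count[8] becomes 1
p_6 = 7: count[7] becomes 1
Degrees (1 + count): deg[1]=1+1=2, deg[2]=1+0=1, deg[3]=1+0=1, deg[4]=1+1=2, deg[5]=1+1=2, deg[6]=1+1=2, deg[7]=1+1=2, deg[8]=1+1=2

Answer: 2 1 1 2 2 2 2 2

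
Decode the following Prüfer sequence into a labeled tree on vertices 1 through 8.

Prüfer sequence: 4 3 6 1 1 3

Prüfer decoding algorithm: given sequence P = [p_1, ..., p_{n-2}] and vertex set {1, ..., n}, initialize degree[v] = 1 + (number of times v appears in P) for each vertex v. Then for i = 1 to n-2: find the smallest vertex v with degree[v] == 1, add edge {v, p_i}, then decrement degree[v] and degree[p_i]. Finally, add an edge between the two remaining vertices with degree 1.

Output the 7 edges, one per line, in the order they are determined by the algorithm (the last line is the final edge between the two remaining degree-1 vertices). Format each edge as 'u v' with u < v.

Initial degrees: {1:3, 2:1, 3:3, 4:2, 5:1, 6:2, 7:1, 8:1}
Step 1: smallest deg-1 vertex = 2, p_1 = 4. Add edge {2,4}. Now deg[2]=0, deg[4]=1.
Step 2: smallest deg-1 vertex = 4, p_2 = 3. Add edge {3,4}. Now deg[4]=0, deg[3]=2.
Step 3: smallest deg-1 vertex = 5, p_3 = 6. Add edge {5,6}. Now deg[5]=0, deg[6]=1.
Step 4: smallest deg-1 vertex = 6, p_4 = 1. Add edge {1,6}. Now deg[6]=0, deg[1]=2.
Step 5: smallest deg-1 vertex = 7, p_5 = 1. Add edge {1,7}. Now deg[7]=0, deg[1]=1.
Step 6: smallest deg-1 vertex = 1, p_6 = 3. Add edge {1,3}. Now deg[1]=0, deg[3]=1.
Final: two remaining deg-1 vertices are 3, 8. Add edge {3,8}.

Answer: 2 4
3 4
5 6
1 6
1 7
1 3
3 8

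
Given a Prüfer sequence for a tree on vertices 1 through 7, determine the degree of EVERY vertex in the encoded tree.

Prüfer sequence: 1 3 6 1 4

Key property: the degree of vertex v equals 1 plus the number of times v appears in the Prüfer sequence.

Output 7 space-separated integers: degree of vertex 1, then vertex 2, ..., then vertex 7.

p_1 = 1: count[1] becomes 1
p_2 = 3: count[3] becomes 1
p_3 = 6: count[6] becomes 1
p_4 = 1: count[1] becomes 2
p_5 = 4: count[4] becomes 1
Degrees (1 + count): deg[1]=1+2=3, deg[2]=1+0=1, deg[3]=1+1=2, deg[4]=1+1=2, deg[5]=1+0=1, deg[6]=1+1=2, deg[7]=1+0=1

Answer: 3 1 2 2 1 2 1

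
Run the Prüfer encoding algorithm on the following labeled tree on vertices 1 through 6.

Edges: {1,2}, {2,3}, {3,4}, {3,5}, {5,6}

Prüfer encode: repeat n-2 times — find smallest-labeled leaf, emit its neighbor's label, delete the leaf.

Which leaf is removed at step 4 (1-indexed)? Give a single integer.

Step 1: current leaves = {1,4,6}. Remove leaf 1 (neighbor: 2).
Step 2: current leaves = {2,4,6}. Remove leaf 2 (neighbor: 3).
Step 3: current leaves = {4,6}. Remove leaf 4 (neighbor: 3).
Step 4: current leaves = {3,6}. Remove leaf 3 (neighbor: 5).

Answer: 3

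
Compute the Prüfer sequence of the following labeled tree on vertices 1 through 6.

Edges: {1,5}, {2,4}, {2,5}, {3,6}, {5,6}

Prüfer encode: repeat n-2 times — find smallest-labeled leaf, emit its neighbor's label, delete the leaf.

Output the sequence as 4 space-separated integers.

Step 1: leaves = {1,3,4}. Remove smallest leaf 1, emit neighbor 5.
Step 2: leaves = {3,4}. Remove smallest leaf 3, emit neighbor 6.
Step 3: leaves = {4,6}. Remove smallest leaf 4, emit neighbor 2.
Step 4: leaves = {2,6}. Remove smallest leaf 2, emit neighbor 5.
Done: 2 vertices remain (5, 6). Sequence = [5 6 2 5]

Answer: 5 6 2 5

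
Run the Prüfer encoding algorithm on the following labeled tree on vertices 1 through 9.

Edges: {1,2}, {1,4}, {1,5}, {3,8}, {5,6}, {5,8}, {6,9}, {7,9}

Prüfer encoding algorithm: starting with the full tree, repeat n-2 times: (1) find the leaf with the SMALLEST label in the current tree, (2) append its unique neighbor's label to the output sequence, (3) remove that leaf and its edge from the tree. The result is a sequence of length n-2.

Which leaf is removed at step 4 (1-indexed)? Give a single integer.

Answer: 1

Derivation:
Step 1: current leaves = {2,3,4,7}. Remove leaf 2 (neighbor: 1).
Step 2: current leaves = {3,4,7}. Remove leaf 3 (neighbor: 8).
Step 3: current leaves = {4,7,8}. Remove leaf 4 (neighbor: 1).
Step 4: current leaves = {1,7,8}. Remove leaf 1 (neighbor: 5).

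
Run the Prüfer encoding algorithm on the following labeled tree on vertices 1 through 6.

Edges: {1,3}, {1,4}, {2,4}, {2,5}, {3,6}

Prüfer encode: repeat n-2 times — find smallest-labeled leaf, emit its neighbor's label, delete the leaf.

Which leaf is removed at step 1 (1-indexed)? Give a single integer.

Answer: 5

Derivation:
Step 1: current leaves = {5,6}. Remove leaf 5 (neighbor: 2).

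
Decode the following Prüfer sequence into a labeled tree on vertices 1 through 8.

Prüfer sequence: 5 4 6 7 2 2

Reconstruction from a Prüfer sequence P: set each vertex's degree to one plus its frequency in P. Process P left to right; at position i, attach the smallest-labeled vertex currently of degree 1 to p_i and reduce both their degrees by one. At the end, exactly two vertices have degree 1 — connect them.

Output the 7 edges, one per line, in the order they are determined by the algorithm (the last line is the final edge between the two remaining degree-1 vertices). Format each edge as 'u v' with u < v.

Initial degrees: {1:1, 2:3, 3:1, 4:2, 5:2, 6:2, 7:2, 8:1}
Step 1: smallest deg-1 vertex = 1, p_1 = 5. Add edge {1,5}. Now deg[1]=0, deg[5]=1.
Step 2: smallest deg-1 vertex = 3, p_2 = 4. Add edge {3,4}. Now deg[3]=0, deg[4]=1.
Step 3: smallest deg-1 vertex = 4, p_3 = 6. Add edge {4,6}. Now deg[4]=0, deg[6]=1.
Step 4: smallest deg-1 vertex = 5, p_4 = 7. Add edge {5,7}. Now deg[5]=0, deg[7]=1.
Step 5: smallest deg-1 vertex = 6, p_5 = 2. Add edge {2,6}. Now deg[6]=0, deg[2]=2.
Step 6: smallest deg-1 vertex = 7, p_6 = 2. Add edge {2,7}. Now deg[7]=0, deg[2]=1.
Final: two remaining deg-1 vertices are 2, 8. Add edge {2,8}.

Answer: 1 5
3 4
4 6
5 7
2 6
2 7
2 8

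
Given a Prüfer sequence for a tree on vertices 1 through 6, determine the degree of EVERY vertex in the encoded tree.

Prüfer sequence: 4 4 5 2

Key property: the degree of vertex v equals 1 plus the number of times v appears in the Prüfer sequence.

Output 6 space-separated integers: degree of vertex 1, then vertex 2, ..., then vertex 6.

p_1 = 4: count[4] becomes 1
p_2 = 4: count[4] becomes 2
p_3 = 5: count[5] becomes 1
p_4 = 2: count[2] becomes 1
Degrees (1 + count): deg[1]=1+0=1, deg[2]=1+1=2, deg[3]=1+0=1, deg[4]=1+2=3, deg[5]=1+1=2, deg[6]=1+0=1

Answer: 1 2 1 3 2 1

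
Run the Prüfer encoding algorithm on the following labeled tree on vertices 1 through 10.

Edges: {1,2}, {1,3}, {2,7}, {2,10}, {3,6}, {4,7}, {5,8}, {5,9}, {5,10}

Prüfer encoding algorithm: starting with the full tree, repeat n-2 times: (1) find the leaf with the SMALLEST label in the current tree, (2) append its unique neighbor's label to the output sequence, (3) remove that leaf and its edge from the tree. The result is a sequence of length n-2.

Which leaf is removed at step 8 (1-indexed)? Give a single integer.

Answer: 9

Derivation:
Step 1: current leaves = {4,6,8,9}. Remove leaf 4 (neighbor: 7).
Step 2: current leaves = {6,7,8,9}. Remove leaf 6 (neighbor: 3).
Step 3: current leaves = {3,7,8,9}. Remove leaf 3 (neighbor: 1).
Step 4: current leaves = {1,7,8,9}. Remove leaf 1 (neighbor: 2).
Step 5: current leaves = {7,8,9}. Remove leaf 7 (neighbor: 2).
Step 6: current leaves = {2,8,9}. Remove leaf 2 (neighbor: 10).
Step 7: current leaves = {8,9,10}. Remove leaf 8 (neighbor: 5).
Step 8: current leaves = {9,10}. Remove leaf 9 (neighbor: 5).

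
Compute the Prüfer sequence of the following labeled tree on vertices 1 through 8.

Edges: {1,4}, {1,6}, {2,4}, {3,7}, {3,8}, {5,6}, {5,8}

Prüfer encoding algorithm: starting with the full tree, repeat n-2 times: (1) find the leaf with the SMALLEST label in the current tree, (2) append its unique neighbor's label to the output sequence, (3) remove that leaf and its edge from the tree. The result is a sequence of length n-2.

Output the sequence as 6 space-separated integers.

Answer: 4 1 6 5 8 3

Derivation:
Step 1: leaves = {2,7}. Remove smallest leaf 2, emit neighbor 4.
Step 2: leaves = {4,7}. Remove smallest leaf 4, emit neighbor 1.
Step 3: leaves = {1,7}. Remove smallest leaf 1, emit neighbor 6.
Step 4: leaves = {6,7}. Remove smallest leaf 6, emit neighbor 5.
Step 5: leaves = {5,7}. Remove smallest leaf 5, emit neighbor 8.
Step 6: leaves = {7,8}. Remove smallest leaf 7, emit neighbor 3.
Done: 2 vertices remain (3, 8). Sequence = [4 1 6 5 8 3]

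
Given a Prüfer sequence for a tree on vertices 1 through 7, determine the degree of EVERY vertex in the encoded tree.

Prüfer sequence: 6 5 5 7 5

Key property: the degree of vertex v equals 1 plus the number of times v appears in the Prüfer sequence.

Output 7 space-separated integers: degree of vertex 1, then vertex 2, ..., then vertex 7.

p_1 = 6: count[6] becomes 1
p_2 = 5: count[5] becomes 1
p_3 = 5: count[5] becomes 2
p_4 = 7: count[7] becomes 1
p_5 = 5: count[5] becomes 3
Degrees (1 + count): deg[1]=1+0=1, deg[2]=1+0=1, deg[3]=1+0=1, deg[4]=1+0=1, deg[5]=1+3=4, deg[6]=1+1=2, deg[7]=1+1=2

Answer: 1 1 1 1 4 2 2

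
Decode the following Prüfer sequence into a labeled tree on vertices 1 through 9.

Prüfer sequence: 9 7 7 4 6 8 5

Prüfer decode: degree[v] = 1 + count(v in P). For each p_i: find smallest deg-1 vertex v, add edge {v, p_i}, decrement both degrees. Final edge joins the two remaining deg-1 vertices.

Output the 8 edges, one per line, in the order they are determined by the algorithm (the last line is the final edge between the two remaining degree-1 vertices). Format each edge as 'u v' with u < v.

Answer: 1 9
2 7
3 7
4 7
4 6
6 8
5 8
5 9

Derivation:
Initial degrees: {1:1, 2:1, 3:1, 4:2, 5:2, 6:2, 7:3, 8:2, 9:2}
Step 1: smallest deg-1 vertex = 1, p_1 = 9. Add edge {1,9}. Now deg[1]=0, deg[9]=1.
Step 2: smallest deg-1 vertex = 2, p_2 = 7. Add edge {2,7}. Now deg[2]=0, deg[7]=2.
Step 3: smallest deg-1 vertex = 3, p_3 = 7. Add edge {3,7}. Now deg[3]=0, deg[7]=1.
Step 4: smallest deg-1 vertex = 7, p_4 = 4. Add edge {4,7}. Now deg[7]=0, deg[4]=1.
Step 5: smallest deg-1 vertex = 4, p_5 = 6. Add edge {4,6}. Now deg[4]=0, deg[6]=1.
Step 6: smallest deg-1 vertex = 6, p_6 = 8. Add edge {6,8}. Now deg[6]=0, deg[8]=1.
Step 7: smallest deg-1 vertex = 8, p_7 = 5. Add edge {5,8}. Now deg[8]=0, deg[5]=1.
Final: two remaining deg-1 vertices are 5, 9. Add edge {5,9}.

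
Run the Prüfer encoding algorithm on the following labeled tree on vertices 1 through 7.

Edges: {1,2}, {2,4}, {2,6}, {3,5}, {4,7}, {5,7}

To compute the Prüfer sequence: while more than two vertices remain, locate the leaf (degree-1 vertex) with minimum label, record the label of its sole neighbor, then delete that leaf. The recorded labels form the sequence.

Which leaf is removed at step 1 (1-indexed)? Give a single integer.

Answer: 1

Derivation:
Step 1: current leaves = {1,3,6}. Remove leaf 1 (neighbor: 2).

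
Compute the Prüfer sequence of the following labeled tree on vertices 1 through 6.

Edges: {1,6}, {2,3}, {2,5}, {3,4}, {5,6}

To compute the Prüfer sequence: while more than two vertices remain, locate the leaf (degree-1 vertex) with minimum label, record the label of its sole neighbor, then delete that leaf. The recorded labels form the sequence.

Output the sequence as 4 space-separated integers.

Step 1: leaves = {1,4}. Remove smallest leaf 1, emit neighbor 6.
Step 2: leaves = {4,6}. Remove smallest leaf 4, emit neighbor 3.
Step 3: leaves = {3,6}. Remove smallest leaf 3, emit neighbor 2.
Step 4: leaves = {2,6}. Remove smallest leaf 2, emit neighbor 5.
Done: 2 vertices remain (5, 6). Sequence = [6 3 2 5]

Answer: 6 3 2 5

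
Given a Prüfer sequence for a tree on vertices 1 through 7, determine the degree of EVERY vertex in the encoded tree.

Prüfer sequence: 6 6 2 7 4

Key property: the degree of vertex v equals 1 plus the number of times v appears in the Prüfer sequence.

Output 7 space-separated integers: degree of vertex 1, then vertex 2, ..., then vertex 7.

Answer: 1 2 1 2 1 3 2

Derivation:
p_1 = 6: count[6] becomes 1
p_2 = 6: count[6] becomes 2
p_3 = 2: count[2] becomes 1
p_4 = 7: count[7] becomes 1
p_5 = 4: count[4] becomes 1
Degrees (1 + count): deg[1]=1+0=1, deg[2]=1+1=2, deg[3]=1+0=1, deg[4]=1+1=2, deg[5]=1+0=1, deg[6]=1+2=3, deg[7]=1+1=2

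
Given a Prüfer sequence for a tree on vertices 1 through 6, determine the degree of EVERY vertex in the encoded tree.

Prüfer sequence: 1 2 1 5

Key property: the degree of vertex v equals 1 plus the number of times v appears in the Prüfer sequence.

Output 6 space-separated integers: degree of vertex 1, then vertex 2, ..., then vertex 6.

Answer: 3 2 1 1 2 1

Derivation:
p_1 = 1: count[1] becomes 1
p_2 = 2: count[2] becomes 1
p_3 = 1: count[1] becomes 2
p_4 = 5: count[5] becomes 1
Degrees (1 + count): deg[1]=1+2=3, deg[2]=1+1=2, deg[3]=1+0=1, deg[4]=1+0=1, deg[5]=1+1=2, deg[6]=1+0=1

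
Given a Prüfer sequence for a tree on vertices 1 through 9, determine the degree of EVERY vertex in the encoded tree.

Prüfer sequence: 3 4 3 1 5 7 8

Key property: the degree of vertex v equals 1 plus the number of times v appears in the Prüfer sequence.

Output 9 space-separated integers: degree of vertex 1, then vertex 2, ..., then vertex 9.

p_1 = 3: count[3] becomes 1
p_2 = 4: count[4] becomes 1
p_3 = 3: count[3] becomes 2
p_4 = 1: count[1] becomes 1
p_5 = 5: count[5] becomes 1
p_6 = 7: count[7] becomes 1
p_7 = 8: count[8] becomes 1
Degrees (1 + count): deg[1]=1+1=2, deg[2]=1+0=1, deg[3]=1+2=3, deg[4]=1+1=2, deg[5]=1+1=2, deg[6]=1+0=1, deg[7]=1+1=2, deg[8]=1+1=2, deg[9]=1+0=1

Answer: 2 1 3 2 2 1 2 2 1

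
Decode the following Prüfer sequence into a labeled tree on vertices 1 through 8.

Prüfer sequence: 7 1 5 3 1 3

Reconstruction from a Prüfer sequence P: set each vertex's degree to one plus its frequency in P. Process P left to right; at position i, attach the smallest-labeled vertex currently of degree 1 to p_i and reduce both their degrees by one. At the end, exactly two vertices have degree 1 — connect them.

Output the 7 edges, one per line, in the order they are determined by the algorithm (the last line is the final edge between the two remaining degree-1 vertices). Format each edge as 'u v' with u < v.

Initial degrees: {1:3, 2:1, 3:3, 4:1, 5:2, 6:1, 7:2, 8:1}
Step 1: smallest deg-1 vertex = 2, p_1 = 7. Add edge {2,7}. Now deg[2]=0, deg[7]=1.
Step 2: smallest deg-1 vertex = 4, p_2 = 1. Add edge {1,4}. Now deg[4]=0, deg[1]=2.
Step 3: smallest deg-1 vertex = 6, p_3 = 5. Add edge {5,6}. Now deg[6]=0, deg[5]=1.
Step 4: smallest deg-1 vertex = 5, p_4 = 3. Add edge {3,5}. Now deg[5]=0, deg[3]=2.
Step 5: smallest deg-1 vertex = 7, p_5 = 1. Add edge {1,7}. Now deg[7]=0, deg[1]=1.
Step 6: smallest deg-1 vertex = 1, p_6 = 3. Add edge {1,3}. Now deg[1]=0, deg[3]=1.
Final: two remaining deg-1 vertices are 3, 8. Add edge {3,8}.

Answer: 2 7
1 4
5 6
3 5
1 7
1 3
3 8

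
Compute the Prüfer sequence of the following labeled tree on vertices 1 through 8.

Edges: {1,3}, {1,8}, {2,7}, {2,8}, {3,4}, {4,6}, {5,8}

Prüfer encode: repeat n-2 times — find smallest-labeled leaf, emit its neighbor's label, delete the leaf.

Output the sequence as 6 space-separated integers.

Answer: 8 4 3 1 8 2

Derivation:
Step 1: leaves = {5,6,7}. Remove smallest leaf 5, emit neighbor 8.
Step 2: leaves = {6,7}. Remove smallest leaf 6, emit neighbor 4.
Step 3: leaves = {4,7}. Remove smallest leaf 4, emit neighbor 3.
Step 4: leaves = {3,7}. Remove smallest leaf 3, emit neighbor 1.
Step 5: leaves = {1,7}. Remove smallest leaf 1, emit neighbor 8.
Step 6: leaves = {7,8}. Remove smallest leaf 7, emit neighbor 2.
Done: 2 vertices remain (2, 8). Sequence = [8 4 3 1 8 2]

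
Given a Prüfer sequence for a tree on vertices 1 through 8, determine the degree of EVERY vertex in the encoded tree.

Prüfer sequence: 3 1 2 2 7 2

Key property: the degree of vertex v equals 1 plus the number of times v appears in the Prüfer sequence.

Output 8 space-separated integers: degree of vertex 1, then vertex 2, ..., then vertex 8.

Answer: 2 4 2 1 1 1 2 1

Derivation:
p_1 = 3: count[3] becomes 1
p_2 = 1: count[1] becomes 1
p_3 = 2: count[2] becomes 1
p_4 = 2: count[2] becomes 2
p_5 = 7: count[7] becomes 1
p_6 = 2: count[2] becomes 3
Degrees (1 + count): deg[1]=1+1=2, deg[2]=1+3=4, deg[3]=1+1=2, deg[4]=1+0=1, deg[5]=1+0=1, deg[6]=1+0=1, deg[7]=1+1=2, deg[8]=1+0=1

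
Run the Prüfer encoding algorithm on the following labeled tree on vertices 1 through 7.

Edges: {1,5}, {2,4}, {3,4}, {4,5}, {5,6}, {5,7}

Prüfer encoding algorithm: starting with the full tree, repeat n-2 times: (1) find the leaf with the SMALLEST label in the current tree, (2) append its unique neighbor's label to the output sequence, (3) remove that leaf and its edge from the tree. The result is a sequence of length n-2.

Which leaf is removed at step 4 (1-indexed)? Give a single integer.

Step 1: current leaves = {1,2,3,6,7}. Remove leaf 1 (neighbor: 5).
Step 2: current leaves = {2,3,6,7}. Remove leaf 2 (neighbor: 4).
Step 3: current leaves = {3,6,7}. Remove leaf 3 (neighbor: 4).
Step 4: current leaves = {4,6,7}. Remove leaf 4 (neighbor: 5).

Answer: 4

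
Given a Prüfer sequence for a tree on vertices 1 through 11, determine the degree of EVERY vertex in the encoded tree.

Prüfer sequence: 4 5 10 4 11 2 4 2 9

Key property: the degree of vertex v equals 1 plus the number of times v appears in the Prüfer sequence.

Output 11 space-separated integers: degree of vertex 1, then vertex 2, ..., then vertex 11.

p_1 = 4: count[4] becomes 1
p_2 = 5: count[5] becomes 1
p_3 = 10: count[10] becomes 1
p_4 = 4: count[4] becomes 2
p_5 = 11: count[11] becomes 1
p_6 = 2: count[2] becomes 1
p_7 = 4: count[4] becomes 3
p_8 = 2: count[2] becomes 2
p_9 = 9: count[9] becomes 1
Degrees (1 + count): deg[1]=1+0=1, deg[2]=1+2=3, deg[3]=1+0=1, deg[4]=1+3=4, deg[5]=1+1=2, deg[6]=1+0=1, deg[7]=1+0=1, deg[8]=1+0=1, deg[9]=1+1=2, deg[10]=1+1=2, deg[11]=1+1=2

Answer: 1 3 1 4 2 1 1 1 2 2 2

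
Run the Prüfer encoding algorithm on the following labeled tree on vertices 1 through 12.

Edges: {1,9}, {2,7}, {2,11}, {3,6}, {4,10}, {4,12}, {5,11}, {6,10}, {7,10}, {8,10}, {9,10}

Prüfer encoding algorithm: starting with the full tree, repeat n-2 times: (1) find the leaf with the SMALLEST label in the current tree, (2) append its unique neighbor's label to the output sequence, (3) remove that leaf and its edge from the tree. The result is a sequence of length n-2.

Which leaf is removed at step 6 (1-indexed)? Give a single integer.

Step 1: current leaves = {1,3,5,8,12}. Remove leaf 1 (neighbor: 9).
Step 2: current leaves = {3,5,8,9,12}. Remove leaf 3 (neighbor: 6).
Step 3: current leaves = {5,6,8,9,12}. Remove leaf 5 (neighbor: 11).
Step 4: current leaves = {6,8,9,11,12}. Remove leaf 6 (neighbor: 10).
Step 5: current leaves = {8,9,11,12}. Remove leaf 8 (neighbor: 10).
Step 6: current leaves = {9,11,12}. Remove leaf 9 (neighbor: 10).

Answer: 9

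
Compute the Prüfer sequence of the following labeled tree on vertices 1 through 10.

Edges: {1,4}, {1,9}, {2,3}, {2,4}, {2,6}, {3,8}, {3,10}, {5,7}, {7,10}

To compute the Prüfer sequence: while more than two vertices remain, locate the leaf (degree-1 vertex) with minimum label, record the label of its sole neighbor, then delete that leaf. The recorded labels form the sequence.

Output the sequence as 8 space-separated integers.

Answer: 7 2 10 3 1 4 2 3

Derivation:
Step 1: leaves = {5,6,8,9}. Remove smallest leaf 5, emit neighbor 7.
Step 2: leaves = {6,7,8,9}. Remove smallest leaf 6, emit neighbor 2.
Step 3: leaves = {7,8,9}. Remove smallest leaf 7, emit neighbor 10.
Step 4: leaves = {8,9,10}. Remove smallest leaf 8, emit neighbor 3.
Step 5: leaves = {9,10}. Remove smallest leaf 9, emit neighbor 1.
Step 6: leaves = {1,10}. Remove smallest leaf 1, emit neighbor 4.
Step 7: leaves = {4,10}. Remove smallest leaf 4, emit neighbor 2.
Step 8: leaves = {2,10}. Remove smallest leaf 2, emit neighbor 3.
Done: 2 vertices remain (3, 10). Sequence = [7 2 10 3 1 4 2 3]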